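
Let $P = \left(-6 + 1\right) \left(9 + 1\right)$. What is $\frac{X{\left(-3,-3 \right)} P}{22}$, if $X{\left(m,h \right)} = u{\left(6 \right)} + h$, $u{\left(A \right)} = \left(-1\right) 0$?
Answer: $\frac{75}{11} \approx 6.8182$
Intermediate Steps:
$u{\left(A \right)} = 0$
$X{\left(m,h \right)} = h$ ($X{\left(m,h \right)} = 0 + h = h$)
$P = -50$ ($P = \left(-5\right) 10 = -50$)
$\frac{X{\left(-3,-3 \right)} P}{22} = \frac{\left(-3\right) \left(-50\right)}{22} = 150 \cdot \frac{1}{22} = \frac{75}{11}$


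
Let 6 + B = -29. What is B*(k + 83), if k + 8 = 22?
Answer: -3395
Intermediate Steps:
B = -35 (B = -6 - 29 = -35)
k = 14 (k = -8 + 22 = 14)
B*(k + 83) = -35*(14 + 83) = -35*97 = -3395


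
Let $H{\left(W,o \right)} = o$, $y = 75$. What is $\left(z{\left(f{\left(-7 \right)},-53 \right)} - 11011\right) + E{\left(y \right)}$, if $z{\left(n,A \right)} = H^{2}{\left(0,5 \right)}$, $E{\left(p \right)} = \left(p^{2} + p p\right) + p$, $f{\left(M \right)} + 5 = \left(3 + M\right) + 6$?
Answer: $339$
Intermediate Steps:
$f{\left(M \right)} = 4 + M$ ($f{\left(M \right)} = -5 + \left(\left(3 + M\right) + 6\right) = -5 + \left(9 + M\right) = 4 + M$)
$E{\left(p \right)} = p + 2 p^{2}$ ($E{\left(p \right)} = \left(p^{2} + p^{2}\right) + p = 2 p^{2} + p = p + 2 p^{2}$)
$z{\left(n,A \right)} = 25$ ($z{\left(n,A \right)} = 5^{2} = 25$)
$\left(z{\left(f{\left(-7 \right)},-53 \right)} - 11011\right) + E{\left(y \right)} = \left(25 - 11011\right) + 75 \left(1 + 2 \cdot 75\right) = -10986 + 75 \left(1 + 150\right) = -10986 + 75 \cdot 151 = -10986 + 11325 = 339$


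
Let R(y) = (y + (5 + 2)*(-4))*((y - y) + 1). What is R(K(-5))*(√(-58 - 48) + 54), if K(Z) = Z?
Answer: -1782 - 33*I*√106 ≈ -1782.0 - 339.76*I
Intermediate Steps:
R(y) = -28 + y (R(y) = (y + 7*(-4))*(0 + 1) = (y - 28)*1 = (-28 + y)*1 = -28 + y)
R(K(-5))*(√(-58 - 48) + 54) = (-28 - 5)*(√(-58 - 48) + 54) = -33*(√(-106) + 54) = -33*(I*√106 + 54) = -33*(54 + I*√106) = -1782 - 33*I*√106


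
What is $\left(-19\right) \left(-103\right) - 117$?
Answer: $1840$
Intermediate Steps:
$\left(-19\right) \left(-103\right) - 117 = 1957 - 117 = 1840$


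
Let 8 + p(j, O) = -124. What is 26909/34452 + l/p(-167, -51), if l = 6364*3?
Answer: -4956103/34452 ≈ -143.86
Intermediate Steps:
l = 19092
p(j, O) = -132 (p(j, O) = -8 - 124 = -132)
26909/34452 + l/p(-167, -51) = 26909/34452 + 19092/(-132) = 26909*(1/34452) + 19092*(-1/132) = 26909/34452 - 1591/11 = -4956103/34452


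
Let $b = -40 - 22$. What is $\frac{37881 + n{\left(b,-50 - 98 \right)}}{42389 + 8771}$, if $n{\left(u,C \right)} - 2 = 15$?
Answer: $\frac{18949}{25580} \approx 0.74077$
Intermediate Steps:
$b = -62$
$n{\left(u,C \right)} = 17$ ($n{\left(u,C \right)} = 2 + 15 = 17$)
$\frac{37881 + n{\left(b,-50 - 98 \right)}}{42389 + 8771} = \frac{37881 + 17}{42389 + 8771} = \frac{37898}{51160} = 37898 \cdot \frac{1}{51160} = \frac{18949}{25580}$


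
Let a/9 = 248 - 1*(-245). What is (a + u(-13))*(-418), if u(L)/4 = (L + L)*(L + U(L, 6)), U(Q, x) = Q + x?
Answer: -2724106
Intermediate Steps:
a = 4437 (a = 9*(248 - 1*(-245)) = 9*(248 + 245) = 9*493 = 4437)
u(L) = 8*L*(6 + 2*L) (u(L) = 4*((L + L)*(L + (L + 6))) = 4*((2*L)*(L + (6 + L))) = 4*((2*L)*(6 + 2*L)) = 4*(2*L*(6 + 2*L)) = 8*L*(6 + 2*L))
(a + u(-13))*(-418) = (4437 + 16*(-13)*(3 - 13))*(-418) = (4437 + 16*(-13)*(-10))*(-418) = (4437 + 2080)*(-418) = 6517*(-418) = -2724106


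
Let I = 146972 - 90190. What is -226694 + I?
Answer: -169912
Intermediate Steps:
I = 56782
-226694 + I = -226694 + 56782 = -169912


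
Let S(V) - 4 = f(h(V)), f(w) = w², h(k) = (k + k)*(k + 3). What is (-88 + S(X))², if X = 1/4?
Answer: 27112849/4096 ≈ 6619.3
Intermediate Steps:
X = ¼ ≈ 0.25000
h(k) = 2*k*(3 + k) (h(k) = (2*k)*(3 + k) = 2*k*(3 + k))
S(V) = 4 + 4*V²*(3 + V)² (S(V) = 4 + (2*V*(3 + V))² = 4 + 4*V²*(3 + V)²)
(-88 + S(X))² = (-88 + (4 + 4*(¼)²*(3 + ¼)²))² = (-88 + (4 + 4*(1/16)*(13/4)²))² = (-88 + (4 + 4*(1/16)*(169/16)))² = (-88 + (4 + 169/64))² = (-88 + 425/64)² = (-5207/64)² = 27112849/4096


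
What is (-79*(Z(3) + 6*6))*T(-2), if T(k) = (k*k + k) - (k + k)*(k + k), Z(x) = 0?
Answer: 39816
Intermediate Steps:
T(k) = k - 3*k² (T(k) = (k² + k) - 2*k*2*k = (k + k²) - 4*k² = k - 3*k²)
(-79*(Z(3) + 6*6))*T(-2) = (-79*(0 + 6*6))*(-2*(1 - 3*(-2))) = (-79*(0 + 36))*(-2*(1 + 6)) = (-79*36)*(-2*7) = -2844*(-14) = 39816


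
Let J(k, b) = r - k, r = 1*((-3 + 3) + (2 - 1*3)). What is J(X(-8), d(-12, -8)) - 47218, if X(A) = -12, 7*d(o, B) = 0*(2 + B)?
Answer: -47207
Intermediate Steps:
d(o, B) = 0 (d(o, B) = (0*(2 + B))/7 = (⅐)*0 = 0)
r = -1 (r = 1*(0 + (2 - 3)) = 1*(0 - 1) = 1*(-1) = -1)
J(k, b) = -1 - k
J(X(-8), d(-12, -8)) - 47218 = (-1 - 1*(-12)) - 47218 = (-1 + 12) - 47218 = 11 - 47218 = -47207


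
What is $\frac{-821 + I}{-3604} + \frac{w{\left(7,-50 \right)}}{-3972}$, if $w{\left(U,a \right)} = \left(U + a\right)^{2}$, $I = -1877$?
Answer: $\frac{1013165}{3578772} \approx 0.2831$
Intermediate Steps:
$\frac{-821 + I}{-3604} + \frac{w{\left(7,-50 \right)}}{-3972} = \frac{-821 - 1877}{-3604} + \frac{\left(7 - 50\right)^{2}}{-3972} = \left(-2698\right) \left(- \frac{1}{3604}\right) + \left(-43\right)^{2} \left(- \frac{1}{3972}\right) = \frac{1349}{1802} + 1849 \left(- \frac{1}{3972}\right) = \frac{1349}{1802} - \frac{1849}{3972} = \frac{1013165}{3578772}$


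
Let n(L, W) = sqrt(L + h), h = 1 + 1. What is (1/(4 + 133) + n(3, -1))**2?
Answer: 93846/18769 + 2*sqrt(5)/137 ≈ 5.0327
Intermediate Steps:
h = 2
n(L, W) = sqrt(2 + L) (n(L, W) = sqrt(L + 2) = sqrt(2 + L))
(1/(4 + 133) + n(3, -1))**2 = (1/(4 + 133) + sqrt(2 + 3))**2 = (1/137 + sqrt(5))**2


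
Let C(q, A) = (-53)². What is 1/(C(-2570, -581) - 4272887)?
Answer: -1/4270078 ≈ -2.3419e-7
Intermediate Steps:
C(q, A) = 2809
1/(C(-2570, -581) - 4272887) = 1/(2809 - 4272887) = 1/(-4270078) = -1/4270078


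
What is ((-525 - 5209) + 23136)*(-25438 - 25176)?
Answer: -880784828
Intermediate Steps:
((-525 - 5209) + 23136)*(-25438 - 25176) = (-5734 + 23136)*(-50614) = 17402*(-50614) = -880784828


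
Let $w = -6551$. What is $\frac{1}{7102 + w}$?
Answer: $\frac{1}{551} \approx 0.0018149$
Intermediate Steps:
$\frac{1}{7102 + w} = \frac{1}{7102 - 6551} = \frac{1}{551}$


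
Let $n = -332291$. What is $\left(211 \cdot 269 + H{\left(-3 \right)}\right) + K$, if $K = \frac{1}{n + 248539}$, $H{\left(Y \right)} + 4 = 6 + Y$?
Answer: $\frac{4753596015}{83752} \approx 56758.0$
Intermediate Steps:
$H{\left(Y \right)} = 2 + Y$ ($H{\left(Y \right)} = -4 + \left(6 + Y\right) = 2 + Y$)
$K = - \frac{1}{83752}$ ($K = \frac{1}{-332291 + 248539} = \frac{1}{-83752} = - \frac{1}{83752} \approx -1.194 \cdot 10^{-5}$)
$\left(211 \cdot 269 + H{\left(-3 \right)}\right) + K = \left(211 \cdot 269 + \left(2 - 3\right)\right) - \frac{1}{83752} = \left(56759 - 1\right) - \frac{1}{83752} = 56758 - \frac{1}{83752} = \frac{4753596015}{83752}$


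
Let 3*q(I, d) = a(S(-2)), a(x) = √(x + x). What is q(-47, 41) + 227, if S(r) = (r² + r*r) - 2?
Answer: 227 + 2*√3/3 ≈ 228.15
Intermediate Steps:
S(r) = -2 + 2*r² (S(r) = (r² + r²) - 2 = 2*r² - 2 = -2 + 2*r²)
a(x) = √2*√x (a(x) = √(2*x) = √2*√x)
q(I, d) = 2*√3/3 (q(I, d) = (√2*√(-2 + 2*(-2)²))/3 = (√2*√(-2 + 2*4))/3 = (√2*√(-2 + 8))/3 = (√2*√6)/3 = (2*√3)/3 = 2*√3/3)
q(-47, 41) + 227 = 2*√3/3 + 227 = 227 + 2*√3/3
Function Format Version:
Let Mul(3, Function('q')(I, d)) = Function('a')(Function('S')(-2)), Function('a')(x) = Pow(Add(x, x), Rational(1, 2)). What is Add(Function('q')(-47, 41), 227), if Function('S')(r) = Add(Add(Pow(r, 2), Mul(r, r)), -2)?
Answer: Add(227, Mul(Rational(2, 3), Pow(3, Rational(1, 2)))) ≈ 228.15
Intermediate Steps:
Function('S')(r) = Add(-2, Mul(2, Pow(r, 2))) (Function('S')(r) = Add(Add(Pow(r, 2), Pow(r, 2)), -2) = Add(Mul(2, Pow(r, 2)), -2) = Add(-2, Mul(2, Pow(r, 2))))
Function('a')(x) = Mul(Pow(2, Rational(1, 2)), Pow(x, Rational(1, 2))) (Function('a')(x) = Pow(Mul(2, x), Rational(1, 2)) = Mul(Pow(2, Rational(1, 2)), Pow(x, Rational(1, 2))))
Function('q')(I, d) = Mul(Rational(2, 3), Pow(3, Rational(1, 2))) (Function('q')(I, d) = Mul(Rational(1, 3), Mul(Pow(2, Rational(1, 2)), Pow(Add(-2, Mul(2, Pow(-2, 2))), Rational(1, 2)))) = Mul(Rational(1, 3), Mul(Pow(2, Rational(1, 2)), Pow(Add(-2, Mul(2, 4)), Rational(1, 2)))) = Mul(Rational(1, 3), Mul(Pow(2, Rational(1, 2)), Pow(Add(-2, 8), Rational(1, 2)))) = Mul(Rational(1, 3), Mul(Pow(2, Rational(1, 2)), Pow(6, Rational(1, 2)))) = Mul(Rational(1, 3), Mul(2, Pow(3, Rational(1, 2)))) = Mul(Rational(2, 3), Pow(3, Rational(1, 2))))
Add(Function('q')(-47, 41), 227) = Add(Mul(Rational(2, 3), Pow(3, Rational(1, 2))), 227) = Add(227, Mul(Rational(2, 3), Pow(3, Rational(1, 2))))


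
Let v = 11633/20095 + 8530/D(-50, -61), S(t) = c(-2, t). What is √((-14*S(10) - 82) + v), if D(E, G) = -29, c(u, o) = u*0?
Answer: I*√127541120017765/582755 ≈ 19.379*I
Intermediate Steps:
c(u, o) = 0
S(t) = 0
v = -171072993/582755 (v = 11633/20095 + 8530/(-29) = 11633*(1/20095) + 8530*(-1/29) = 11633/20095 - 8530/29 = -171072993/582755 ≈ -293.56)
√((-14*S(10) - 82) + v) = √((-14*0 - 82) - 171072993/582755) = √((0 - 82) - 171072993/582755) = √(-82 - 171072993/582755) = √(-218858903/582755) = I*√127541120017765/582755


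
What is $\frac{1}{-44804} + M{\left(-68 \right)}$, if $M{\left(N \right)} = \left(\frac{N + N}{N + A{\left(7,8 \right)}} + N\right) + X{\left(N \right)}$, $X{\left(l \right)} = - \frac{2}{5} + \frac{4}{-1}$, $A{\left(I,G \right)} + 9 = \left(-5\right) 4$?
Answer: $- \frac{1542781421}{21729940} \approx -70.998$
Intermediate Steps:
$A{\left(I,G \right)} = -29$ ($A{\left(I,G \right)} = -9 - 20 = -29$)
$X{\left(l \right)} = - \frac{22}{5}$ ($X{\left(l \right)} = \left(-2\right) \frac{1}{5} + 4 \left(-1\right) = - \frac{2}{5} - 4 = - \frac{22}{5}$)
$M{\left(N \right)} = - \frac{22}{5} + N + \frac{2 N}{-29 + N}$ ($M{\left(N \right)} = \left(\frac{N + N}{N - 29} + N\right) - \frac{22}{5} = \left(\frac{2 N}{-29 + N} + N\right) - \frac{22}{5} = \left(N + \frac{2 N}{-29 + N}\right) - \frac{22}{5} = - \frac{22}{5} + N + \frac{2 N}{-29 + N}$)
$\frac{1}{-44804} + M{\left(-68 \right)} = \frac{1}{-44804} + \frac{638 - -10676 + 5 \left(-68\right)^{2}}{5 \left(-29 - 68\right)} = - \frac{1}{44804} + \frac{638 + 10676 + 5 \cdot 4624}{5 \left(-97\right)} = - \frac{1}{44804} + \frac{1}{5} \left(- \frac{1}{97}\right) \left(638 + 10676 + 23120\right) = - \frac{1}{44804} + \frac{1}{5} \left(- \frac{1}{97}\right) 34434 = - \frac{1}{44804} - \frac{34434}{485} = - \frac{1542781421}{21729940}$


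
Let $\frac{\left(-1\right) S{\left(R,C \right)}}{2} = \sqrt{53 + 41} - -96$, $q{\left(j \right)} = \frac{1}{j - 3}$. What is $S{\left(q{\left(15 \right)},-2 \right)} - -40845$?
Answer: $40653 - 2 \sqrt{94} \approx 40634.0$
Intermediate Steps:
$q{\left(j \right)} = \frac{1}{-3 + j}$
$S{\left(R,C \right)} = -192 - 2 \sqrt{94}$ ($S{\left(R,C \right)} = - 2 \left(\sqrt{53 + 41} - -96\right) = - 2 \left(\sqrt{94} + 96\right) = - 2 \left(96 + \sqrt{94}\right) = -192 - 2 \sqrt{94}$)
$S{\left(q{\left(15 \right)},-2 \right)} - -40845 = \left(-192 - 2 \sqrt{94}\right) - -40845 = \left(-192 - 2 \sqrt{94}\right) + 40845 = 40653 - 2 \sqrt{94}$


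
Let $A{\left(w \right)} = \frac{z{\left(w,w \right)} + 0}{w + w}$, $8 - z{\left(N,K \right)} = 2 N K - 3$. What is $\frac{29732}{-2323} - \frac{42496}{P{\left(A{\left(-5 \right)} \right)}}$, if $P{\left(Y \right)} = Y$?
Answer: $- \frac{988341628}{90597} \approx -10909.0$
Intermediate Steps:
$z{\left(N,K \right)} = 11 - 2 K N$ ($z{\left(N,K \right)} = 8 - \left(2 N K - 3\right) = 8 - \left(2 K N - 3\right) = 8 - \left(-3 + 2 K N\right) = 11 - 2 K N$)
$A{\left(w \right)} = \frac{11 - 2 w^{2}}{2 w}$ ($A{\left(w \right)} = \frac{\left(11 - 2 w w\right) + 0}{w + w} = \frac{\left(11 - 2 w^{2}\right) + 0}{2 w} = \left(11 - 2 w^{2}\right) \frac{1}{2 w} = \frac{11 - 2 w^{2}}{2 w}$)
$\frac{29732}{-2323} - \frac{42496}{P{\left(A{\left(-5 \right)} \right)}} = \frac{29732}{-2323} - \frac{42496}{\left(-1\right) \left(-5\right) + \frac{11}{2 \left(-5\right)}} = 29732 \left(- \frac{1}{2323}\right) - \frac{42496}{5 + \frac{11}{2} \left(- \frac{1}{5}\right)} = - \frac{29732}{2323} - \frac{42496}{5 - \frac{11}{10}} = - \frac{29732}{2323} - \frac{42496}{\frac{39}{10}} = - \frac{29732}{2323} - \frac{424960}{39} = - \frac{988341628}{90597}$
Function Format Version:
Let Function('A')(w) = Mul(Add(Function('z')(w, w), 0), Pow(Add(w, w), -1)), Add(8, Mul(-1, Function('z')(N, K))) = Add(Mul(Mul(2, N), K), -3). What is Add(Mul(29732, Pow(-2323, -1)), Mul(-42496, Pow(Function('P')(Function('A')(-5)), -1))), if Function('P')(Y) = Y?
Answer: Rational(-988341628, 90597) ≈ -10909.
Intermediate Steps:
Function('z')(N, K) = Add(11, Mul(-2, K, N)) (Function('z')(N, K) = Add(8, Mul(-1, Add(Mul(Mul(2, N), K), -3))) = Add(8, Mul(-1, Add(Mul(2, K, N), -3))) = Add(8, Mul(-1, Add(-3, Mul(2, K, N)))) = Add(8, Add(3, Mul(-2, K, N))) = Add(11, Mul(-2, K, N)))
Function('A')(w) = Mul(Rational(1, 2), Pow(w, -1), Add(11, Mul(-2, Pow(w, 2)))) (Function('A')(w) = Mul(Add(Add(11, Mul(-2, w, w)), 0), Pow(Add(w, w), -1)) = Mul(Add(Add(11, Mul(-2, Pow(w, 2))), 0), Pow(Mul(2, w), -1)) = Mul(Add(11, Mul(-2, Pow(w, 2))), Mul(Rational(1, 2), Pow(w, -1))) = Mul(Rational(1, 2), Pow(w, -1), Add(11, Mul(-2, Pow(w, 2)))))
Add(Mul(29732, Pow(-2323, -1)), Mul(-42496, Pow(Function('P')(Function('A')(-5)), -1))) = Add(Mul(29732, Pow(-2323, -1)), Mul(-42496, Pow(Add(Mul(-1, -5), Mul(Rational(11, 2), Pow(-5, -1))), -1))) = Add(Mul(29732, Rational(-1, 2323)), Mul(-42496, Pow(Add(5, Mul(Rational(11, 2), Rational(-1, 5))), -1))) = Add(Rational(-29732, 2323), Mul(-42496, Pow(Add(5, Rational(-11, 10)), -1))) = Add(Rational(-29732, 2323), Mul(-42496, Pow(Rational(39, 10), -1))) = Add(Rational(-29732, 2323), Mul(-42496, Rational(10, 39))) = Add(Rational(-29732, 2323), Rational(-424960, 39)) = Rational(-988341628, 90597)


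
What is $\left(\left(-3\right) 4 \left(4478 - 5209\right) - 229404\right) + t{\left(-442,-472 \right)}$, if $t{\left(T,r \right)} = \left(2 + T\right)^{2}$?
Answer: $-27032$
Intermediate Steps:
$\left(\left(-3\right) 4 \left(4478 - 5209\right) - 229404\right) + t{\left(-442,-472 \right)} = \left(\left(-3\right) 4 \left(4478 - 5209\right) - 229404\right) + \left(2 - 442\right)^{2} = \left(\left(-12\right) \left(-731\right) - 229404\right) + \left(-440\right)^{2} = \left(8772 - 229404\right) + 193600 = -220632 + 193600 = -27032$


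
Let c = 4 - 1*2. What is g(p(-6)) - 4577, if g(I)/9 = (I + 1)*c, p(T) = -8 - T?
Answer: -4595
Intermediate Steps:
c = 2 (c = 4 - 2 = 2)
g(I) = 18 + 18*I (g(I) = 9*((I + 1)*2) = 9*((1 + I)*2) = 9*(2 + 2*I) = 18 + 18*I)
g(p(-6)) - 4577 = (18 + 18*(-8 - 1*(-6))) - 4577 = (18 + 18*(-8 + 6)) - 4577 = (18 + 18*(-2)) - 4577 = (18 - 36) - 4577 = -18 - 4577 = -4595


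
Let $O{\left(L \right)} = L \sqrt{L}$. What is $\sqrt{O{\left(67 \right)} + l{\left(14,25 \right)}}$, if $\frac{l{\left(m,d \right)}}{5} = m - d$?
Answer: $\sqrt{-55 + 67 \sqrt{67}} \approx 22.213$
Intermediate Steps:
$l{\left(m,d \right)} = - 5 d + 5 m$ ($l{\left(m,d \right)} = 5 \left(m - d\right) = - 5 d + 5 m$)
$O{\left(L \right)} = L^{\frac{3}{2}}$
$\sqrt{O{\left(67 \right)} + l{\left(14,25 \right)}} = \sqrt{67^{\frac{3}{2}} + \left(\left(-5\right) 25 + 5 \cdot 14\right)} = \sqrt{67 \sqrt{67} + \left(-125 + 70\right)} = \sqrt{67 \sqrt{67} - 55} = \sqrt{-55 + 67 \sqrt{67}}$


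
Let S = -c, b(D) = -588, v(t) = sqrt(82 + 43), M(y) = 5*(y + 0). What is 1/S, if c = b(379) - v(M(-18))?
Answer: 588/345619 - 5*sqrt(5)/345619 ≈ 0.0016689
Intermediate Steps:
M(y) = 5*y
v(t) = 5*sqrt(5) (v(t) = sqrt(125) = 5*sqrt(5))
c = -588 - 5*sqrt(5) ≈ -599.18
S = 588 + 5*sqrt(5) (S = -(-588 - 5*sqrt(5)) = 588 + 5*sqrt(5) ≈ 599.18)
1/S = 1/(588 + 5*sqrt(5))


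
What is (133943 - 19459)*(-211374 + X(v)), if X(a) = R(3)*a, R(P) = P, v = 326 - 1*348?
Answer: -24206496960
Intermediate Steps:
v = -22 (v = 326 - 348 = -22)
X(a) = 3*a
(133943 - 19459)*(-211374 + X(v)) = (133943 - 19459)*(-211374 + 3*(-22)) = 114484*(-211374 - 66) = 114484*(-211440) = -24206496960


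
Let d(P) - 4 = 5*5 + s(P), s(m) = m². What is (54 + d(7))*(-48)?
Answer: -6336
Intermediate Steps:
d(P) = 29 + P² (d(P) = 4 + (5*5 + P²) = 4 + (25 + P²) = 29 + P²)
(54 + d(7))*(-48) = (54 + (29 + 7²))*(-48) = (54 + (29 + 49))*(-48) = (54 + 78)*(-48) = 132*(-48) = -6336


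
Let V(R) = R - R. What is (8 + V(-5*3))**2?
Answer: 64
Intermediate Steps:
V(R) = 0
(8 + V(-5*3))**2 = (8 + 0)**2 = 8**2 = 64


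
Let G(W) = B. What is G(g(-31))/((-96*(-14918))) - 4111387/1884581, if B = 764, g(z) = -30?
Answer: -1471648155413/674740304592 ≈ -2.1811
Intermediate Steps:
G(W) = 764
G(g(-31))/((-96*(-14918))) - 4111387/1884581 = 764/((-96*(-14918))) - 4111387/1884581 = 764/1432128 - 4111387*1/1884581 = 764*(1/1432128) - 4111387/1884581 = 191/358032 - 4111387/1884581 = -1471648155413/674740304592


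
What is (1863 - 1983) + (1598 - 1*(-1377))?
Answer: 2855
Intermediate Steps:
(1863 - 1983) + (1598 - 1*(-1377)) = -120 + (1598 + 1377) = -120 + 2975 = 2855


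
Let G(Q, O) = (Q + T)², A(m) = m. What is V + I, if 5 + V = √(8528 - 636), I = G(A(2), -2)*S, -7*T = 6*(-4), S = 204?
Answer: 294331/49 + 2*√1973 ≈ 6095.6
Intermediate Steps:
T = 24/7 (T = -6*(-4)/7 = -⅐*(-24) = 24/7 ≈ 3.4286)
G(Q, O) = (24/7 + Q)² (G(Q, O) = (Q + 24/7)² = (24/7 + Q)²)
I = 294576/49 (I = ((24 + 7*2)²/49)*204 = ((24 + 14)²/49)*204 = ((1/49)*38²)*204 = ((1/49)*1444)*204 = (1444/49)*204 = 294576/49 ≈ 6011.8)
V = -5 + 2*√1973 (V = -5 + √(8528 - 636) = -5 + √7892 = -5 + 2*√1973 ≈ 83.837)
V + I = (-5 + 2*√1973) + 294576/49 = 294331/49 + 2*√1973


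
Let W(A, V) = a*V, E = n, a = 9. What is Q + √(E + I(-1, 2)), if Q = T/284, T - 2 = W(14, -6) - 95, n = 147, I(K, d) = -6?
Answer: -147/284 + √141 ≈ 11.357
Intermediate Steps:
E = 147
W(A, V) = 9*V
T = -147 (T = 2 + (9*(-6) - 95) = 2 + (-54 - 95) = 2 - 149 = -147)
Q = -147/284 ≈ -0.51761
Q + √(E + I(-1, 2)) = -147/284 + √(147 - 6) = -147/284 + √141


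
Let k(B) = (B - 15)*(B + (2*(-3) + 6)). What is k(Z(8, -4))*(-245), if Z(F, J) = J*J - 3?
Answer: 6370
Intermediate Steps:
Z(F, J) = -3 + J² (Z(F, J) = J² - 3 = -3 + J²)
k(B) = B*(-15 + B) (k(B) = (-15 + B)*(B + (-6 + 6)) = (-15 + B)*(B + 0) = (-15 + B)*B = B*(-15 + B))
k(Z(8, -4))*(-245) = ((-3 + (-4)²)*(-15 + (-3 + (-4)²)))*(-245) = ((-3 + 16)*(-15 + (-3 + 16)))*(-245) = (13*(-15 + 13))*(-245) = (13*(-2))*(-245) = -26*(-245) = 6370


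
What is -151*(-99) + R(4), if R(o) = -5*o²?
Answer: 14869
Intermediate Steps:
-151*(-99) + R(4) = -151*(-99) - 5*4² = 14949 - 5*16 = 14949 - 80 = 14869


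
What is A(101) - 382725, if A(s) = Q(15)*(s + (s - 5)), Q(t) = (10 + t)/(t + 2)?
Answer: -6501400/17 ≈ -3.8244e+5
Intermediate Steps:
Q(t) = (10 + t)/(2 + t)
A(s) = -125/17 + 50*s/17 (A(s) = ((10 + 15)/(2 + 15))*(s + (s - 5)) = (25/17)*(s + (-5 + s)) = ((1/17)*25)*(-5 + 2*s) = 25*(-5 + 2*s)/17 = -125/17 + 50*s/17)
A(101) - 382725 = (-125/17 + (50/17)*101) - 382725 = (-125/17 + 5050/17) - 382725 = 4925/17 - 382725 = -6501400/17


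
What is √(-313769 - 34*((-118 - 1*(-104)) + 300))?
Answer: I*√323493 ≈ 568.76*I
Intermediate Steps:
√(-313769 - 34*((-118 - 1*(-104)) + 300)) = √(-313769 - 34*((-118 + 104) + 300)) = √(-313769 - 34*(-14 + 300)) = √(-313769 - 34*286) = √(-313769 - 9724) = √(-323493) = I*√323493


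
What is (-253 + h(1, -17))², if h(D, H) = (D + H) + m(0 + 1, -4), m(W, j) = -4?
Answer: 74529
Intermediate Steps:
h(D, H) = -4 + D + H (h(D, H) = (D + H) - 4 = -4 + D + H)
(-253 + h(1, -17))² = (-253 + (-4 + 1 - 17))² = (-253 - 20)² = (-273)² = 74529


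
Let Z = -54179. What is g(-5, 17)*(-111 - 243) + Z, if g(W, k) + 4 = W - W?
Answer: -52763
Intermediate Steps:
g(W, k) = -4 (g(W, k) = -4 + (W - W) = -4 + 0 = -4)
g(-5, 17)*(-111 - 243) + Z = -4*(-111 - 243) - 54179 = -4*(-354) - 54179 = 1416 - 54179 = -52763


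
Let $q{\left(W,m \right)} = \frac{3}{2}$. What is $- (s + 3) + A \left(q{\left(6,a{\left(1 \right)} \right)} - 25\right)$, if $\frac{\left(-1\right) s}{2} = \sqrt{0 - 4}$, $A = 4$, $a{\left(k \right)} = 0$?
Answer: $-97 + 4 i \approx -97.0 + 4.0 i$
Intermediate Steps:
$q{\left(W,m \right)} = \frac{3}{2}$ ($q{\left(W,m \right)} = 3 \cdot \frac{1}{2} = \frac{3}{2}$)
$s = - 4 i$ ($s = - 2 \sqrt{0 - 4} = - 2 \sqrt{-4} = - 2 \cdot 2 i = - 4 i \approx - 4.0 i$)
$- (s + 3) + A \left(q{\left(6,a{\left(1 \right)} \right)} - 25\right) = - (- 4 i + 3) + 4 \left(\frac{3}{2} - 25\right) = - (3 - 4 i) + 4 \left(\frac{3}{2} - 25\right) = \left(-3 + 4 i\right) + 4 \left(- \frac{47}{2}\right) = \left(-3 + 4 i\right) - 94 = -97 + 4 i$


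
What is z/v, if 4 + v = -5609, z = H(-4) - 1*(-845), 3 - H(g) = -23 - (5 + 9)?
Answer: -295/1871 ≈ -0.15767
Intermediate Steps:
H(g) = 40 (H(g) = 3 - (-23 - (5 + 9)) = 3 - (-23 - 1*14) = 3 - (-23 - 14) = 3 - 1*(-37) = 3 + 37 = 40)
z = 885 (z = 40 - 1*(-845) = 40 + 845 = 885)
v = -5613 (v = -4 - 5609 = -5613)
z/v = 885/(-5613) = 885*(-1/5613) = -295/1871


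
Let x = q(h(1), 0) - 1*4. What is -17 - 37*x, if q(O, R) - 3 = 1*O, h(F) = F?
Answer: -17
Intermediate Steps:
q(O, R) = 3 + O (q(O, R) = 3 + 1*O = 3 + O)
x = 0 (x = (3 + 1) - 1*4 = 4 - 4 = 0)
-17 - 37*x = -17 - 37*0 = -17 + 0 = -17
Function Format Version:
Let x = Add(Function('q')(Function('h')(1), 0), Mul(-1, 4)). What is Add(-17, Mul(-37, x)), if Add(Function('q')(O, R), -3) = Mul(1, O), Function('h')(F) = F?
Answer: -17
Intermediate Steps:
Function('q')(O, R) = Add(3, O) (Function('q')(O, R) = Add(3, Mul(1, O)) = Add(3, O))
x = 0 (x = Add(Add(3, 1), Mul(-1, 4)) = Add(4, -4) = 0)
Add(-17, Mul(-37, x)) = Add(-17, Mul(-37, 0)) = Add(-17, 0) = -17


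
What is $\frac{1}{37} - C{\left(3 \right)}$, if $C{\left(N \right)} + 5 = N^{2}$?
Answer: $- \frac{147}{37} \approx -3.973$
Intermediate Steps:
$C{\left(N \right)} = -5 + N^{2}$
$\frac{1}{37} - C{\left(3 \right)} = \frac{1}{37} - \left(-5 + 3^{2}\right) = \frac{1}{37} - \left(-5 + 9\right) = \frac{1}{37} - 4 = - \frac{147}{37}$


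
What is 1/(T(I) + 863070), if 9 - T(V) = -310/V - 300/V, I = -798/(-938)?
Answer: 57/49236373 ≈ 1.1577e-6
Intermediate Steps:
I = 57/67 (I = -798*(-1/938) = 57/67 ≈ 0.85075)
T(V) = 9 + 610/V (T(V) = 9 - (-310/V - 300/V) = 9 - (-610)/V = 9 + 610/V)
1/(T(I) + 863070) = 1/((9 + 610/(57/67)) + 863070) = 1/((9 + 610*(67/57)) + 863070) = 1/((9 + 40870/57) + 863070) = 1/(41383/57 + 863070) = 1/(49236373/57) = 57/49236373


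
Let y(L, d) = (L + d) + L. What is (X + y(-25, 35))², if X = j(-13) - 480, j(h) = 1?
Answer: 244036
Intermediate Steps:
y(L, d) = d + 2*L
X = -479 (X = 1 - 480 = -479)
(X + y(-25, 35))² = (-479 + (35 + 2*(-25)))² = (-479 + (35 - 50))² = (-479 - 15)² = (-494)² = 244036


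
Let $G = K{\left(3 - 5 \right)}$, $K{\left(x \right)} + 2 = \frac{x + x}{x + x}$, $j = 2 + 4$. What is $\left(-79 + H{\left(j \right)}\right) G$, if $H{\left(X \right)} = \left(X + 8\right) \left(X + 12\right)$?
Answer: $-173$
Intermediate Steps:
$j = 6$
$K{\left(x \right)} = -1$ ($K{\left(x \right)} = -2 + \frac{x + x}{x + x} = -2 + \frac{2 x}{2 x} = -2 + 2 x \frac{1}{2 x} = -2 + 1 = -1$)
$H{\left(X \right)} = \left(8 + X\right) \left(12 + X\right)$
$G = -1$
$\left(-79 + H{\left(j \right)}\right) G = \left(-79 + \left(96 + 6^{2} + 20 \cdot 6\right)\right) \left(-1\right) = \left(-79 + \left(96 + 36 + 120\right)\right) \left(-1\right) = \left(-79 + 252\right) \left(-1\right) = 173 \left(-1\right) = -173$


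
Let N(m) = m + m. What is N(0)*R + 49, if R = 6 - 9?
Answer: 49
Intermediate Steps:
N(m) = 2*m
R = -3
N(0)*R + 49 = (2*0)*(-3) + 49 = 0*(-3) + 49 = 0 + 49 = 49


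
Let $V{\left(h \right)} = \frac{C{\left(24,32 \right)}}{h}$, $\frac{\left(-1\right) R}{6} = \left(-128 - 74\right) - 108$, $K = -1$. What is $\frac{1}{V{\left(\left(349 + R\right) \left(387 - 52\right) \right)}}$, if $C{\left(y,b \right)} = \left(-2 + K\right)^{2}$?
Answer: $\frac{740015}{9} \approx 82224.0$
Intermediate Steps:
$C{\left(y,b \right)} = 9$ ($C{\left(y,b \right)} = \left(-2 - 1\right)^{2} = \left(-3\right)^{2} = 9$)
$R = 1860$ ($R = - 6 \left(\left(-128 - 74\right) - 108\right) = - 6 \left(-202 - 108\right) = \left(-6\right) \left(-310\right) = 1860$)
$V{\left(h \right)} = \frac{9}{h}$
$\frac{1}{V{\left(\left(349 + R\right) \left(387 - 52\right) \right)}} = \frac{1}{9 \frac{1}{\left(349 + 1860\right) \left(387 - 52\right)}} = \frac{1}{9 \frac{1}{2209 \cdot 335}} = \frac{1}{9 \cdot \frac{1}{740015}} = \frac{1}{\frac{9}{740015}} = \frac{740015}{9}$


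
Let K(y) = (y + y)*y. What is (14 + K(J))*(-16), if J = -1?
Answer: -256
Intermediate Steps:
K(y) = 2*y**2 (K(y) = (2*y)*y = 2*y**2)
(14 + K(J))*(-16) = (14 + 2*(-1)**2)*(-16) = (14 + 2*1)*(-16) = (14 + 2)*(-16) = 16*(-16) = -256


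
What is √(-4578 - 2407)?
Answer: I*√6985 ≈ 83.576*I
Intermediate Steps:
√(-4578 - 2407) = √(-6985) = I*√6985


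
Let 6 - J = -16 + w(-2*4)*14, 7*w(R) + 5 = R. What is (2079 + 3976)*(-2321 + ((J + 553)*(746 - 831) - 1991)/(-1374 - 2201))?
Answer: -9984088289/715 ≈ -1.3964e+7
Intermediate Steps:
w(R) = -5/7 + R/7
J = 48 (J = 6 - (-16 + (-5/7 + (-2*4)/7)*14) = 6 - (-16 + (-5/7 + (⅐)*(-8))*14) = 6 - (-16 + (-5/7 - 8/7)*14) = 6 - (-16 - 13/7*14) = 6 - (-16 - 26) = 6 - 1*(-42) = 6 + 42 = 48)
(2079 + 3976)*(-2321 + ((J + 553)*(746 - 831) - 1991)/(-1374 - 2201)) = (2079 + 3976)*(-2321 + ((48 + 553)*(746 - 831) - 1991)/(-1374 - 2201)) = 6055*(-2321 + (601*(-85) - 1991)/(-3575)) = 6055*(-2321 + (-51085 - 1991)*(-1/3575)) = 6055*(-2321 - 53076*(-1/3575)) = 6055*(-2321 + 53076/3575) = 6055*(-8244499/3575) = -9984088289/715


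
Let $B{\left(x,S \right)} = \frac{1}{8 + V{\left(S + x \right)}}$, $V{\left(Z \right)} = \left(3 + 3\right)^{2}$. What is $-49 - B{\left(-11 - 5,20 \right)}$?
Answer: $- \frac{2157}{44} \approx -49.023$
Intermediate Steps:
$V{\left(Z \right)} = 36$ ($V{\left(Z \right)} = 6^{2} = 36$)
$B{\left(x,S \right)} = \frac{1}{44}$ ($B{\left(x,S \right)} = \frac{1}{8 + 36} = \frac{1}{44}$)
$-49 - B{\left(-11 - 5,20 \right)} = -49 - \frac{1}{44} = - \frac{2157}{44}$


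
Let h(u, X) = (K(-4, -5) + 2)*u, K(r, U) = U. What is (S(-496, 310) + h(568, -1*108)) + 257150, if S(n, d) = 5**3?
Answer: 255571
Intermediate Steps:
h(u, X) = -3*u (h(u, X) = (-5 + 2)*u = -3*u)
S(n, d) = 125
(S(-496, 310) + h(568, -1*108)) + 257150 = (125 - 3*568) + 257150 = (125 - 1704) + 257150 = -1579 + 257150 = 255571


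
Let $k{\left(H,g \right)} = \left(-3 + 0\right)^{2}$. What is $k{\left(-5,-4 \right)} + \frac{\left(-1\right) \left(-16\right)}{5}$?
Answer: $\frac{61}{5} \approx 12.2$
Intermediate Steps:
$k{\left(H,g \right)} = 9$ ($k{\left(H,g \right)} = \left(-3\right)^{2} = 9$)
$k{\left(-5,-4 \right)} + \frac{\left(-1\right) \left(-16\right)}{5} = 9 + \frac{\left(-1\right) \left(-16\right)}{5} = 9 + \frac{1}{5} \cdot 16 = 9 + \frac{16}{5} = \frac{61}{5}$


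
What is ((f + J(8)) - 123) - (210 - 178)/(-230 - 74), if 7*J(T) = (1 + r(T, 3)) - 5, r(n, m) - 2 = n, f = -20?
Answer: -18891/133 ≈ -142.04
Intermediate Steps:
r(n, m) = 2 + n
J(T) = -2/7 + T/7 (J(T) = ((1 + (2 + T)) - 5)/7 = ((3 + T) - 5)/7 = (-2 + T)/7 = -2/7 + T/7)
((f + J(8)) - 123) - (210 - 178)/(-230 - 74) = ((-20 + (-2/7 + (1/7)*8)) - 123) - (210 - 178)/(-230 - 74) = ((-20 + (-2/7 + 8/7)) - 123) - 32/(-304) = ((-20 + 6/7) - 123) - 32*(-1)/304 = (-134/7 - 123) - 1*(-2/19) = -995/7 + 2/19 = -18891/133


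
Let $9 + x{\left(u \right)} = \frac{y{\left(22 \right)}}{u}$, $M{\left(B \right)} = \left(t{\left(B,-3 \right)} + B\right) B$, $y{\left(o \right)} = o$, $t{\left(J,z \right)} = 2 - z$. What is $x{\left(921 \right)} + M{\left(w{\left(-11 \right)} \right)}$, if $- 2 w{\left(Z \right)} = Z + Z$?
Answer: $\frac{153829}{921} \approx 167.02$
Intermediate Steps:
$w{\left(Z \right)} = - Z$ ($w{\left(Z \right)} = - \frac{Z + Z}{2} = - \frac{2 Z}{2} = - Z$)
$M{\left(B \right)} = B \left(5 + B\right)$ ($M{\left(B \right)} = \left(\left(2 - -3\right) + B\right) B = \left(\left(2 + 3\right) + B\right) B = \left(5 + B\right) B = B \left(5 + B\right)$)
$x{\left(u \right)} = -9 + \frac{22}{u}$
$x{\left(921 \right)} + M{\left(w{\left(-11 \right)} \right)} = \left(-9 + \frac{22}{921}\right) + \left(-1\right) \left(-11\right) \left(5 - -11\right) = \left(-9 + 22 \cdot \frac{1}{921}\right) + 11 \left(5 + 11\right) = \left(-9 + \frac{22}{921}\right) + 11 \cdot 16 = - \frac{8267}{921} + 176 = \frac{153829}{921}$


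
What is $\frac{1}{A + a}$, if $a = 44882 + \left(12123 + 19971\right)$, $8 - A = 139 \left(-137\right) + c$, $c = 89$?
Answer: $\frac{1}{95938} \approx 1.0423 \cdot 10^{-5}$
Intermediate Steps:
$A = 18962$ ($A = 8 - \left(139 \left(-137\right) + 89\right) = 8 - \left(-19043 + 89\right) = 8 - -18954 = 8 + 18954 = 18962$)
$a = 76976$ ($a = 44882 + 32094 = 76976$)
$\frac{1}{A + a} = \frac{1}{18962 + 76976} = \frac{1}{95938}$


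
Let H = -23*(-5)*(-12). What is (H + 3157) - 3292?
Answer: -1515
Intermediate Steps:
H = -1380 (H = 115*(-12) = -1380)
(H + 3157) - 3292 = (-1380 + 3157) - 3292 = 1777 - 3292 = -1515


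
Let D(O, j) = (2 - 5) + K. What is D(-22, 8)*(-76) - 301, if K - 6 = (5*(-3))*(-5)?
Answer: -6229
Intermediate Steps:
K = 81 (K = 6 + (5*(-3))*(-5) = 6 - 15*(-5) = 6 + 75 = 81)
D(O, j) = 78 (D(O, j) = (2 - 5) + 81 = -3 + 81 = 78)
D(-22, 8)*(-76) - 301 = 78*(-76) - 301 = -5928 - 301 = -6229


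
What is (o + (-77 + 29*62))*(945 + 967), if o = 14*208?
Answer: 8858296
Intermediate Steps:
o = 2912
(o + (-77 + 29*62))*(945 + 967) = (2912 + (-77 + 29*62))*(945 + 967) = (2912 + (-77 + 1798))*1912 = (2912 + 1721)*1912 = 4633*1912 = 8858296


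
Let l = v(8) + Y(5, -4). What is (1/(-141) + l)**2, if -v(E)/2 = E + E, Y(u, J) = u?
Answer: 14500864/19881 ≈ 729.38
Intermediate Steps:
v(E) = -4*E (v(E) = -2*(E + E) = -4*E)
l = -27 (l = -4*8 + 5 = -32 + 5 = -27)
(1/(-141) + l)**2 = (1/(-141) - 27)**2 = (-1/141 - 27)**2 = (-3808/141)**2 = 14500864/19881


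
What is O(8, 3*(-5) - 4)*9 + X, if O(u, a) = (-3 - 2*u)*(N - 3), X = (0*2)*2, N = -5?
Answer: 1368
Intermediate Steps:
X = 0 (X = 0*2 = 0)
O(u, a) = 24 + 16*u (O(u, a) = (-3 - 2*u)*(-5 - 3) = (-3 - 2*u)*(-8) = 24 + 16*u)
O(8, 3*(-5) - 4)*9 + X = (24 + 16*8)*9 + 0 = (24 + 128)*9 + 0 = 152*9 + 0 = 1368 + 0 = 1368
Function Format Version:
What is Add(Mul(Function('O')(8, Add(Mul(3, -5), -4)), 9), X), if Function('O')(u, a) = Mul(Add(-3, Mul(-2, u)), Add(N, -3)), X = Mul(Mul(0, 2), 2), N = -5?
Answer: 1368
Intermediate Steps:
X = 0 (X = Mul(0, 2) = 0)
Function('O')(u, a) = Add(24, Mul(16, u)) (Function('O')(u, a) = Mul(Add(-3, Mul(-2, u)), Add(-5, -3)) = Mul(Add(-3, Mul(-2, u)), -8) = Add(24, Mul(16, u)))
Add(Mul(Function('O')(8, Add(Mul(3, -5), -4)), 9), X) = Add(Mul(Add(24, Mul(16, 8)), 9), 0) = Add(Mul(Add(24, 128), 9), 0) = Add(Mul(152, 9), 0) = Add(1368, 0) = 1368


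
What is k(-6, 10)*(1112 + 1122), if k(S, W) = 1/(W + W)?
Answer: 1117/10 ≈ 111.70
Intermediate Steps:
k(S, W) = 1/(2*W)
k(-6, 10)*(1112 + 1122) = ((½)/10)*(1112 + 1122) = ((½)*(⅒))*2234 = (1/20)*2234 = 1117/10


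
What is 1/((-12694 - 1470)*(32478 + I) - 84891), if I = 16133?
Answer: -1/688611095 ≈ -1.4522e-9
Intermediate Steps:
1/((-12694 - 1470)*(32478 + I) - 84891) = 1/((-12694 - 1470)*(32478 + 16133) - 84891) = 1/(-14164*48611 - 84891) = 1/(-688526204 - 84891) = 1/(-688611095) = -1/688611095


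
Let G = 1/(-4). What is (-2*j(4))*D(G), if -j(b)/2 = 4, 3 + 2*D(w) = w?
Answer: -26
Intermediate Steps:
G = -¼ ≈ -0.25000
D(w) = -3/2 + w/2
j(b) = -8 (j(b) = -2*4 = -8)
(-2*j(4))*D(G) = (-2*(-8))*(-3/2 + (½)*(-¼)) = 16*(-3/2 - ⅛) = 16*(-13/8) = -26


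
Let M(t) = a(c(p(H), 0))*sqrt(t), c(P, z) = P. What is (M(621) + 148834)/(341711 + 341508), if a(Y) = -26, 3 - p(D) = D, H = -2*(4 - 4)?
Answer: 148834/683219 - 78*sqrt(69)/683219 ≈ 0.21689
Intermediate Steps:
H = 0 (H = -2*0 = 0)
p(D) = 3 - D
M(t) = -26*sqrt(t)
(M(621) + 148834)/(341711 + 341508) = (-78*sqrt(69) + 148834)/(341711 + 341508) = (-78*sqrt(69) + 148834)/683219 = (-78*sqrt(69) + 148834)*(1/683219) = (148834 - 78*sqrt(69))*(1/683219) = 148834/683219 - 78*sqrt(69)/683219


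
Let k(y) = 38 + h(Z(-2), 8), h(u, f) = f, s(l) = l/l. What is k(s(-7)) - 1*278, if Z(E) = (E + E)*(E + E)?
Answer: -232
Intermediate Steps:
Z(E) = 4*E² (Z(E) = (2*E)*(2*E) = 4*E²)
s(l) = 1
k(y) = 46 (k(y) = 38 + 8 = 46)
k(s(-7)) - 1*278 = 46 - 1*278 = 46 - 278 = -232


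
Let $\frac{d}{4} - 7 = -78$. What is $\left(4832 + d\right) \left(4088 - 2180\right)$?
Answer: $8677584$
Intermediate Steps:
$d = -284$ ($d = 28 + 4 \left(-78\right) = 28 - 312 = -284$)
$\left(4832 + d\right) \left(4088 - 2180\right) = \left(4832 - 284\right) \left(4088 - 2180\right) = 4548 \cdot 1908 = 8677584$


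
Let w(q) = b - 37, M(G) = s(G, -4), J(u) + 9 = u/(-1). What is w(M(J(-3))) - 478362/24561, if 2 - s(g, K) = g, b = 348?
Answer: 2386703/8187 ≈ 291.52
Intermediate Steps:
J(u) = -9 - u (J(u) = -9 + u/(-1) = -9 + u*(-1) = -9 - u)
s(g, K) = 2 - g
M(G) = 2 - G
w(q) = 311 (w(q) = 348 - 37 = 311)
w(M(J(-3))) - 478362/24561 = 311 - 478362/24561 = 311 - 478362*1/24561 = 311 - 159454/8187 = 2386703/8187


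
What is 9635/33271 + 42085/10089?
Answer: 78811450/17666901 ≈ 4.4610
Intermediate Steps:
9635/33271 + 42085/10089 = 9635*(1/33271) + 42085*(1/10089) = 9635/33271 + 2215/531 = 78811450/17666901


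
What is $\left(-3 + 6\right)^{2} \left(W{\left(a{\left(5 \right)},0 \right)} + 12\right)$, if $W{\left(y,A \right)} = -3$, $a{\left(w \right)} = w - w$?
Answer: $81$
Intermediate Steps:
$a{\left(w \right)} = 0$
$\left(-3 + 6\right)^{2} \left(W{\left(a{\left(5 \right)},0 \right)} + 12\right) = \left(-3 + 6\right)^{2} \left(-3 + 12\right) = 3^{2} \cdot 9 = 9 \cdot 9 = 81$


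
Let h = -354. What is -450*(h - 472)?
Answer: 371700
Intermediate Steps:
-450*(h - 472) = -450*(-354 - 472) = -450*(-826) = 371700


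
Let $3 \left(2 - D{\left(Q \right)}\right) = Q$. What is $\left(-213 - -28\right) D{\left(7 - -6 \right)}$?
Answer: $\frac{1295}{3} \approx 431.67$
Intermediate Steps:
$D{\left(Q \right)} = 2 - \frac{Q}{3}$
$\left(-213 - -28\right) D{\left(7 - -6 \right)} = \left(-213 - -28\right) \left(2 - \frac{7 - -6}{3}\right) = \left(-213 + 28\right) \left(2 - \frac{7 + 6}{3}\right) = - 185 \left(2 - \frac{13}{3}\right) = \left(-185\right) \left(- \frac{7}{3}\right) = \frac{1295}{3}$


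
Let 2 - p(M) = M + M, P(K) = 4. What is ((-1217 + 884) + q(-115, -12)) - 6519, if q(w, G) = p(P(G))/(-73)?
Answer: -500190/73 ≈ -6851.9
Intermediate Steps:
p(M) = 2 - 2*M (p(M) = 2 - (M + M) = 2 - 2*M)
q(w, G) = 6/73 (q(w, G) = (2 - 2*4)/(-73) = (2 - 8)*(-1/73) = -6*(-1/73) = 6/73)
((-1217 + 884) + q(-115, -12)) - 6519 = ((-1217 + 884) + 6/73) - 6519 = (-333 + 6/73) - 6519 = -24303/73 - 6519 = -500190/73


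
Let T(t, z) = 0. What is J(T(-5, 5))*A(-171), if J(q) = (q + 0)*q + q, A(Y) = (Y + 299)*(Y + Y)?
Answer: 0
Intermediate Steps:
A(Y) = 2*Y*(299 + Y) (A(Y) = (299 + Y)*(2*Y) = 2*Y*(299 + Y))
J(q) = q + q² (J(q) = q*q + q = q² + q = q + q²)
J(T(-5, 5))*A(-171) = (0*(1 + 0))*(2*(-171)*(299 - 171)) = (0*1)*(2*(-171)*128) = 0*(-43776) = 0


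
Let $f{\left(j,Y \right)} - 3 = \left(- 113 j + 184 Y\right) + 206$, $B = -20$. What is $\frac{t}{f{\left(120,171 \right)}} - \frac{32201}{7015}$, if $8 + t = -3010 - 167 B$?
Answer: $- \frac{580997883}{127062695} \approx -4.5725$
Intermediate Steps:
$f{\left(j,Y \right)} = 209 - 113 j + 184 Y$ ($f{\left(j,Y \right)} = 3 + \left(\left(- 113 j + 184 Y\right) + 206\right) = 3 + \left(206 - 113 j + 184 Y\right) = 209 - 113 j + 184 Y$)
$t = 322$ ($t = -8 - \left(3010 + 167 \left(-20\right)\right) = -8 - -330 = -8 + \left(-3010 + 3340\right) = -8 + 330 = 322$)
$\frac{t}{f{\left(120,171 \right)}} - \frac{32201}{7015} = \frac{322}{209 - 13560 + 184 \cdot 171} - \frac{32201}{7015} = \frac{322}{209 - 13560 + 31464} - \frac{32201}{7015} = \frac{322}{18113} - \frac{32201}{7015} = - \frac{580997883}{127062695}$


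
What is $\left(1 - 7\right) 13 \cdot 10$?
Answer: $-780$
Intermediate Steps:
$\left(1 - 7\right) 13 \cdot 10 = \left(-6\right) 13 \cdot 10 = \left(-78\right) 10 = -780$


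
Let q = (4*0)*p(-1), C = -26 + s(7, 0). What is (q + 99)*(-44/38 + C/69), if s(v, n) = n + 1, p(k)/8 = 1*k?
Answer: -65769/437 ≈ -150.50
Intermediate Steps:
p(k) = 8*k (p(k) = 8*(1*k) = 8*k)
s(v, n) = 1 + n
C = -25 (C = -26 + (1 + 0) = -26 + 1 = -25)
q = 0 (q = (4*0)*(8*(-1)) = 0*(-8) = 0)
(q + 99)*(-44/38 + C/69) = (0 + 99)*(-44/38 - 25/69) = 99*(-44*1/38 - 25*1/69) = 99*(-22/19 - 25/69) = 99*(-1993/1311) = -65769/437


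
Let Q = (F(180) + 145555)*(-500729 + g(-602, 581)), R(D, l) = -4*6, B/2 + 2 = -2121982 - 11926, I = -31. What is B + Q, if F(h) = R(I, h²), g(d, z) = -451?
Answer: -72941494400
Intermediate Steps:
B = -4267820 (B = -4 + 2*(-2121982 - 11926) = -4 + 2*(-2133908) = -4 - 4267816 = -4267820)
R(D, l) = -24
F(h) = -24
Q = -72937226580 (Q = (-24 + 145555)*(-500729 - 451) = 145531*(-501180) = -72937226580)
B + Q = -4267820 - 72937226580 = -72941494400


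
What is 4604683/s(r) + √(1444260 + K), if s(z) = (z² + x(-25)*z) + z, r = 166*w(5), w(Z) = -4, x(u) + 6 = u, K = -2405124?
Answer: 4604683/460816 + 4*I*√60054 ≈ 9.9925 + 980.24*I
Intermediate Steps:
x(u) = -6 + u
r = -664 (r = 166*(-4) = -664)
s(z) = z² - 30*z (s(z) = (z² + (-6 - 25)*z) + z = (z² - 31*z) + z = z² - 30*z)
4604683/s(r) + √(1444260 + K) = 4604683/((-664*(-30 - 664))) + √(1444260 - 2405124) = 4604683/((-664*(-694))) + √(-960864) = 4604683/460816 + 4*I*√60054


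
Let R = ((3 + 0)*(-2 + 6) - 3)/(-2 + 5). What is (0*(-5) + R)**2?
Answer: 9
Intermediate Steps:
R = 3 (R = (3*4 - 3)/3 = (12 - 3)*(1/3) = 9*(1/3) = 3)
(0*(-5) + R)**2 = (0*(-5) + 3)**2 = (0 + 3)**2 = 3**2 = 9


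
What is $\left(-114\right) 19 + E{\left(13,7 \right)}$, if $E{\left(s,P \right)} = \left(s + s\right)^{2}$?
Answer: $-1490$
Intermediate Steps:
$E{\left(s,P \right)} = 4 s^{2}$ ($E{\left(s,P \right)} = \left(2 s\right)^{2} = 4 s^{2}$)
$\left(-114\right) 19 + E{\left(13,7 \right)} = \left(-114\right) 19 + 4 \cdot 13^{2} = -2166 + 4 \cdot 169 = -2166 + 676 = -1490$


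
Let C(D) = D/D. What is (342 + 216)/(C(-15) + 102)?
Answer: 558/103 ≈ 5.4175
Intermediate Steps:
C(D) = 1
(342 + 216)/(C(-15) + 102) = (342 + 216)/(1 + 102) = 558/103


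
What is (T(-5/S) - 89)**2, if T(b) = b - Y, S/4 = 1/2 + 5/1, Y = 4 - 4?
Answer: 3853369/484 ≈ 7961.5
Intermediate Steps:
Y = 0
S = 22 (S = 4*(1/2 + 5/1) = 4*(1*(1/2) + 5*1) = 4*(1/2 + 5) = 4*(11/2) = 22)
T(b) = b (T(b) = b - 1*0 = b + 0 = b)
(T(-5/S) - 89)**2 = (-5/22 - 89)**2 = (-1963/22)**2 = 3853369/484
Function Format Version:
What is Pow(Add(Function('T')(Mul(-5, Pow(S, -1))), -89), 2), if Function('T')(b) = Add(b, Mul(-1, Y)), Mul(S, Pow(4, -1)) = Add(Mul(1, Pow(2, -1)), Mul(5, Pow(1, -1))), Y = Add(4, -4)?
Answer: Rational(3853369, 484) ≈ 7961.5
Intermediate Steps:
Y = 0
S = 22 (S = Mul(4, Add(Mul(1, Pow(2, -1)), Mul(5, Pow(1, -1)))) = Mul(4, Add(Mul(1, Rational(1, 2)), Mul(5, 1))) = Mul(4, Add(Rational(1, 2), 5)) = Mul(4, Rational(11, 2)) = 22)
Function('T')(b) = b (Function('T')(b) = Add(b, Mul(-1, 0)) = Add(b, 0) = b)
Pow(Add(Function('T')(Mul(-5, Pow(S, -1))), -89), 2) = Pow(Add(Mul(-5, Pow(22, -1)), -89), 2) = Pow(Add(Mul(-5, Rational(1, 22)), -89), 2) = Pow(Add(Rational(-5, 22), -89), 2) = Pow(Rational(-1963, 22), 2) = Rational(3853369, 484)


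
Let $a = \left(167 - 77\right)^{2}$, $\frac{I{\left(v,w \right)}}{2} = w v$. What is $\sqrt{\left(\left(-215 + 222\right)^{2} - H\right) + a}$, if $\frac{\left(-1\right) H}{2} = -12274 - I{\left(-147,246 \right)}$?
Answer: $\sqrt{128249} \approx 358.12$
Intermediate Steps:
$I{\left(v,w \right)} = 2 v w$ ($I{\left(v,w \right)} = 2 w v = 2 v w$)
$H = -120100$ ($H = - 2 \left(-12274 - 2 \left(-147\right) 246\right) = - 2 \left(-12274 - -72324\right) = - 2 \left(-12274 + 72324\right) = \left(-2\right) 60050 = -120100$)
$a = 8100$ ($a = 90^{2} = 8100$)
$\sqrt{\left(\left(-215 + 222\right)^{2} - H\right) + a} = \sqrt{\left(\left(-215 + 222\right)^{2} - -120100\right) + 8100} = \sqrt{\left(7^{2} + 120100\right) + 8100} = \sqrt{\left(49 + 120100\right) + 8100} = \sqrt{120149 + 8100} = \sqrt{128249}$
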